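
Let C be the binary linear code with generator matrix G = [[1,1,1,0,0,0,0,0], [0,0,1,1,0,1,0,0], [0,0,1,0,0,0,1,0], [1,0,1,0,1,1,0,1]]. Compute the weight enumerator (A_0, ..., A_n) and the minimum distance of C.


Weight distribution: A_0 = 1, A_2 = 1, A_3 = 4, A_4 = 3, A_5 = 4, A_6 = 3. Minimum distance d = 2.

Enumerate all 2^4 = 16 messages m ∈ F_2^4.
For each, compute codeword c = mG in F_2^8, then tally its weight.
  m = 0000 → c = 00000000, weight = 0.
  m = 1000 → c = 11100000, weight = 3.
  m = 0100 → c = 00110100, weight = 3.
  m = 1100 → c = 11010100, weight = 4.
  m = 0010 → c = 00100010, weight = 2.
  m = 1010 → c = 11000010, weight = 3.
  m = 0110 → c = 00010110, weight = 3.
  m = 1110 → c = 11110110, weight = 6.
  m = 0001 → c = 10101101, weight = 5.
  m = 1001 → c = 01001101, weight = 4.
  m = 0101 → c = 10011001, weight = 4.
  m = 1101 → c = 01111001, weight = 5.
  m = 0011 → c = 10001111, weight = 5.
  m = 1011 → c = 01101111, weight = 6.
  m = 0111 → c = 10111011, weight = 6.
  m = 1111 → c = 01011011, weight = 5.
Tally weights:
  weight 0: 1 codewords.
  weight 2: 1 codewords.
  weight 3: 4 codewords.
  weight 4: 3 codewords.
  weight 5: 4 codewords.
  weight 6: 3 codewords.
Minimum distance d = smallest w > 0 with A_w > 0 = 2.
Sanity: Σ A_w = 16 = 2^4 = 16 ✓.


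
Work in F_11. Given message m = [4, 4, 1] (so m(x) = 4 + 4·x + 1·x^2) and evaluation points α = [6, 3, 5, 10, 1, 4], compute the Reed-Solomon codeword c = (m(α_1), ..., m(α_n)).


c = [9, 3, 5, 1, 9, 3]

Message polynomial: m(x) = 4 + 4·x + 1·x^2 (mod 11).
For each evaluation point α_i, compute m(α_i) mod 11:
  α_1 = 6: Horner steps 1 → 10 → 9, so m(6) = 9.
  α_2 = 3: Horner steps 1 → 7 → 3, so m(3) = 3.
  α_3 = 5: Horner steps 1 → 9 → 5, so m(5) = 5.
  α_4 = 10: Horner steps 1 → 3 → 1, so m(10) = 1.
  α_5 = 1: Horner steps 1 → 5 → 9, so m(1) = 9.
  α_6 = 4: Horner steps 1 → 8 → 3, so m(4) = 3.
Codeword c = [9, 3, 5, 1, 9, 3] ∈ F_11^6.


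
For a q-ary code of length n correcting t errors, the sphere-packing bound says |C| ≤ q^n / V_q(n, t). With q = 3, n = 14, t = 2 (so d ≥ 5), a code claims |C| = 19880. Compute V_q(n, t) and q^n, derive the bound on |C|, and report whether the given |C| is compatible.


V_q(n, t) = 393, q^n = 4782969, Hamming bound = 12170, |C| = 19880 > bound (violated).

Step 1: Compute V_q(n, t) = Σ_{j=0}^2 C(n, j) (q−1)^j.
  j = 0: C(14,0)·(2)^0 = 1·1 = 1.
  j = 1: C(14,1)·(2)^1 = 14·2 = 28.
  j = 2: C(14,2)·(2)^2 = 91·4 = 364.
  V_q(n, t) = 1 + 28 + 364 = 393.
Step 2: q^n = 3^14 = 4782969.
Step 3: Hamming bound ⌊q^n / V_q(n,t)⌋ = ⌊4782969/393⌋ = 12170.
Step 4: Compare |C| = 19880 to 12170: violated.
The claimed |C| lies above the Hamming bound, so no 3-ary code of length 14 with d ≥ 5 can have 19880 codewords.


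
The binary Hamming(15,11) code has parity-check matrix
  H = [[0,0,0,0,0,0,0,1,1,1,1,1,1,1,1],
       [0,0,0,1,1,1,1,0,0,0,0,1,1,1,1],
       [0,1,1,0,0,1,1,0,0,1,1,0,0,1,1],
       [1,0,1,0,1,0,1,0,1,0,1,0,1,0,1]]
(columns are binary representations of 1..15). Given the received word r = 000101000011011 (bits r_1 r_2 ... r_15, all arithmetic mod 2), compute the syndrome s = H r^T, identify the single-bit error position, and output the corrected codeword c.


s = (0, 1, 0, 0)^T, error position = 4, corrected codeword c = 000001000011011

Compute s = H r^T mod 2 one row at a time:
  s_1 = 0 + 0 + 0 + 1 + 1 + 0 + 1 + 1 = 4 ≡ 0 (mod 2).
  s_2 = 1 + 0 + 1 + 0 + 1 + 0 + 1 + 1 = 5 ≡ 1 (mod 2).
  s_3 = 0 + 0 + 1 + 0 + 0 + 1 + 1 + 1 = 4 ≡ 0 (mod 2).
  s_4 = 0 + 0 + 0 + 0 + 0 + 1 + 0 + 1 = 2 ≡ 0 (mod 2).
s = (0, 1, 0, 0)^T — this equals column 4 of H (binary 0100), so error is at position 4.
Correct: flip bit 4 of r = 000101000011011 to get c = 000001000011011.


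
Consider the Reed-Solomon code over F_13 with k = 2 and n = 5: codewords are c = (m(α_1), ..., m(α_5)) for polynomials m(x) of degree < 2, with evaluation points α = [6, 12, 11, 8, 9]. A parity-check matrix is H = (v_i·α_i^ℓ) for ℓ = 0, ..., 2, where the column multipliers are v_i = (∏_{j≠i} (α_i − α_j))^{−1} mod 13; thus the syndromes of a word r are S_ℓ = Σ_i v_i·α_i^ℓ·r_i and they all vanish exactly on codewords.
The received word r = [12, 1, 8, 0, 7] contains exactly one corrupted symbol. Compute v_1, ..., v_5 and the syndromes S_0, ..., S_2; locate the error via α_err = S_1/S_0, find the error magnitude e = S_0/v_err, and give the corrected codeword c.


S = (11, 2, 11), error at position 2, error magnitude e = 12, c = [12, 2, 8, 0, 7].

Step 1: column multipliers v_i = (∏_{j≠i}(α_i − α_j))^{−1} mod 13.
  i = 1 (α = 6): (6−12)(6−11)(6−8)(6−9) = (−6)·(−5)·(−2)·(−3) = 180 ≡ 11, so v_1 = 11^{−1} = 6 (mod 13).
  i = 2 (α = 12): (12−6)(12−11)(12−8)(12−9) = 6·1·4·3 = 72 ≡ 7, so v_2 = 7^{−1} = 2 (mod 13).
  i = 3 (α = 11): (11−6)(11−12)(11−8)(11−9) = 5·(−1)·3·2 = −30 ≡ 9, so v_3 = 9^{−1} = 3 (mod 13).
  i = 4 (α = 8): (8−6)(8−12)(8−11)(8−9) = 2·(−4)·(−3)·(−1) = −24 ≡ 2, so v_4 = 2^{−1} = 7 (mod 13).
  i = 5 (α = 9): (9−6)(9−12)(9−11)(9−8) = 3·(−3)·(−2)·1 = 18 ≡ 5, so v_5 = 5^{−1} = 8 (mod 13).
  v = [6, 2, 3, 7, 8].
Step 2: syndromes of r = [12, 1, 8, 0, 7] (all sums mod 13).
  S_0 = Σ v_i r_i = 6·12 + 2·1 + 3·8 + 7·0 + 8·7 = 154 ≡ 11.
  S_1 = Σ v_i α_i r_i = 6·6·12 + 2·12·1 + 3·11·8 + 7·8·0 + 8·9·7 = 1224 ≡ 2.
  α_i^2 mod 13 = [10, 1, 4, 12, 3].
  S_2 = Σ v_i α_i^2 r_i = 6·10·12 + 2·1·1 + 3·4·8 + 7·12·0 + 8·3·7 = 986 ≡ 11.
  S = (11, 2, 11) ≠ 0, so r is not a codeword (an error is present).
Step 3: locate the error. For a single error e at position i, S_ℓ = v_i·e·α_i^ℓ, so α_err = S_1/S_0.
  S_0^{−1} = 11^{−1} = 6 (mod 13), so α_err = 2·6 = 12 ≡ 12 = α_2. Error position i = 2.
  Consistency check: S_2/S_1 = 11·7 = 77 ≡ 12 = α_err ✓ (single-error assumption holds).
Step 4: error magnitude e = S_0/v_2 = S_0·∏_{j≠2}(α_2 − α_j) = 11·7 = 77 ≡ 12 (mod 13).
Step 5: correct position 2: c_2 = r_2 − e = 1 − 12 ≡ 2 (mod 13). Hence c = [12, 2, 8, 0, 7].
  Check: interpolating c through the α_i gives m(x) = 9 + 7·x (degree < 2) with m(α_i) = c_i for every i, so c is indeed a codeword.


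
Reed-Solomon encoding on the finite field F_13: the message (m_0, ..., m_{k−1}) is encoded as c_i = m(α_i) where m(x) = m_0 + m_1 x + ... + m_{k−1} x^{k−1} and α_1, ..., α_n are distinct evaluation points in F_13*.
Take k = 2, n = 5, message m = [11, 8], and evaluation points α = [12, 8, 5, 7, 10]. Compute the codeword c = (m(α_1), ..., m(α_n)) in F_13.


c = [3, 10, 12, 2, 0]

Message polynomial: m(x) = 11 + 8·x (mod 13).
For each evaluation point α_i, compute m(α_i) mod 13:
  α_1 = 12: Horner steps 8 → 3, so m(12) = 3.
  α_2 = 8: Horner steps 8 → 10, so m(8) = 10.
  α_3 = 5: Horner steps 8 → 12, so m(5) = 12.
  α_4 = 7: Horner steps 8 → 2, so m(7) = 2.
  α_5 = 10: Horner steps 8 → 0, so m(10) = 0.
Codeword c = [3, 10, 12, 2, 0] ∈ F_13^5.


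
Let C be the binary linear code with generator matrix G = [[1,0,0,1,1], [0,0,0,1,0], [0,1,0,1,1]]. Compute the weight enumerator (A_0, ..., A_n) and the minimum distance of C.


Weight distribution: A_0 = 1, A_1 = 1, A_2 = 3, A_3 = 3. Minimum distance d = 1.

Enumerate all 2^3 = 8 messages m ∈ F_2^3.
For each, compute codeword c = mG in F_2^5, then tally its weight.
  m = 000 → c = 00000, weight = 0.
  m = 100 → c = 10011, weight = 3.
  m = 010 → c = 00010, weight = 1.
  m = 110 → c = 10001, weight = 2.
  m = 001 → c = 01011, weight = 3.
  m = 101 → c = 11000, weight = 2.
  m = 011 → c = 01001, weight = 2.
  m = 111 → c = 11010, weight = 3.
Tally weights:
  weight 0: 1 codewords.
  weight 1: 1 codewords.
  weight 2: 3 codewords.
  weight 3: 3 codewords.
Minimum distance d = smallest w > 0 with A_w > 0 = 1.
Sanity: Σ A_w = 8 = 2^3 = 8 ✓.


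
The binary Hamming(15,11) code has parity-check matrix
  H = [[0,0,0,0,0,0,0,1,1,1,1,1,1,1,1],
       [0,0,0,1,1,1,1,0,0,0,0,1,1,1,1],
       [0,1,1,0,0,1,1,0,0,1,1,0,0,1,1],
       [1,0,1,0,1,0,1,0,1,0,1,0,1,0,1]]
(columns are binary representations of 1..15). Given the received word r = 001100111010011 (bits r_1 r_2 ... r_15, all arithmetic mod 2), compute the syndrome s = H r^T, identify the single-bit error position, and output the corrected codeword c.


s = (1, 0, 1, 1)^T, error position = 11, corrected codeword c = 001100111000011

Compute s = H r^T mod 2 one row at a time:
  s_1 = 1 + 1 + 0 + 1 + 0 + 0 + 1 + 1 = 5 ≡ 1 (mod 2).
  s_2 = 1 + 0 + 0 + 1 + 0 + 0 + 1 + 1 = 4 ≡ 0 (mod 2).
  s_3 = 0 + 1 + 0 + 1 + 0 + 1 + 1 + 1 = 5 ≡ 1 (mod 2).
  s_4 = 0 + 1 + 0 + 1 + 1 + 1 + 0 + 1 = 5 ≡ 1 (mod 2).
s = (1, 0, 1, 1)^T — this equals column 11 of H (binary 1011), so error is at position 11.
Correct: flip bit 11 of r = 001100111010011 to get c = 001100111000011.


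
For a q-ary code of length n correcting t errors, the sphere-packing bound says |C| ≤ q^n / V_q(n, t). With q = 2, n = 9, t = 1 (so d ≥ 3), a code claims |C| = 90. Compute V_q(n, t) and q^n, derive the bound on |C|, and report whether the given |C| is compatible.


V_q(n, t) = 10, q^n = 512, Hamming bound = 51, |C| = 90 > bound (violated).

Step 1: Compute V_q(n, t) = Σ_{j=0}^1 C(n, j) (q−1)^j.
  j = 0: C(9,0)·(1)^0 = 1·1 = 1.
  j = 1: C(9,1)·(1)^1 = 9·1 = 9.
  V_q(n, t) = 1 + 9 = 10.
Step 2: q^n = 2^9 = 512.
Step 3: Hamming bound ⌊q^n / V_q(n,t)⌋ = ⌊512/10⌋ = 51.
Step 4: Compare |C| = 90 to 51: violated.
The claimed |C| lies above the Hamming bound, so no 2-ary code of length 9 with d ≥ 3 can have 90 codewords.


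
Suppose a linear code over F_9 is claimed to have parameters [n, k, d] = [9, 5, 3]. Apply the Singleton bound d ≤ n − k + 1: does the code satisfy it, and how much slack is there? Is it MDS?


Singleton RHS = n − k + 1 = 5, slack = 2, bound satisfied, not MDS.

Singleton bound: d ≤ n − k + 1.
Here n = 9, k = 5, so n − k + 1 = 5.
Given d = 3, check d ≤ 5: YES.
Slack = (n − k + 1) − d = 2.
The code is NOT MDS (slack = 2 > 0).
Description: the claimed parameters are [9, 5, 3]_9; such a code would be non-MDS.


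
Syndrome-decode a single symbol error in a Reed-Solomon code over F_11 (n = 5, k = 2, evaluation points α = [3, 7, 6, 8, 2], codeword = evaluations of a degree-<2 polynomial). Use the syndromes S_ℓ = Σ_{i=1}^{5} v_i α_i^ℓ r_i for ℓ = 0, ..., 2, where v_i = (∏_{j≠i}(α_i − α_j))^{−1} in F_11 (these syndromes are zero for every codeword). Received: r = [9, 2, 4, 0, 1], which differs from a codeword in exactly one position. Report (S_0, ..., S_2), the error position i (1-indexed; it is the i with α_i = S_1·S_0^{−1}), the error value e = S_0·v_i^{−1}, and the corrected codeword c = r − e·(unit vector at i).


S = (9, 5, 4), error at position 1, error magnitude e = 10, c = [10, 2, 4, 0, 1].

Step 1: column multipliers v_i = (∏_{j≠i}(α_i − α_j))^{−1} mod 11.
  i = 1 (α = 3): (3−7)(3−6)(3−8)(3−2) = (−4)·(−3)·(−5)·1 = −60 ≡ 6, so v_1 = 6^{−1} = 2 (mod 11).
  i = 2 (α = 7): (7−3)(7−6)(7−8)(7−2) = 4·1·(−1)·5 = −20 ≡ 2, so v_2 = 2^{−1} = 6 (mod 11).
  i = 3 (α = 6): (6−3)(6−7)(6−8)(6−2) = 3·(−1)·(−2)·4 = 24 ≡ 2, so v_3 = 2^{−1} = 6 (mod 11).
  i = 4 (α = 8): (8−3)(8−7)(8−6)(8−2) = 5·1·2·6 = 60 ≡ 5, so v_4 = 5^{−1} = 9 (mod 11).
  i = 5 (α = 2): (2−3)(2−7)(2−6)(2−8) = (−1)·(−5)·(−4)·(−6) = 120 ≡ 10, so v_5 = 10^{−1} = 10 (mod 11).
  v = [2, 6, 6, 9, 10].
Step 2: syndromes of r = [9, 2, 4, 0, 1] (all sums mod 11).
  S_0 = Σ v_i r_i = 2·9 + 6·2 + 6·4 + 9·0 + 10·1 = 64 ≡ 9.
  S_1 = Σ v_i α_i r_i = 2·3·9 + 6·7·2 + 6·6·4 + 9·8·0 + 10·2·1 = 302 ≡ 5.
  α_i^2 mod 11 = [9, 5, 3, 9, 4].
  S_2 = Σ v_i α_i^2 r_i = 2·9·9 + 6·5·2 + 6·3·4 + 9·9·0 + 10·4·1 = 334 ≡ 4.
  S = (9, 5, 4) ≠ 0, so r is not a codeword (an error is present).
Step 3: locate the error. For a single error e at position i, S_ℓ = v_i·e·α_i^ℓ, so α_err = S_1/S_0.
  S_0^{−1} = 9^{−1} = 5 (mod 11), so α_err = 5·5 = 25 ≡ 3 = α_1. Error position i = 1.
  Consistency check: S_2/S_1 = 4·9 = 36 ≡ 3 = α_err ✓ (single-error assumption holds).
Step 4: error magnitude e = S_0/v_1 = S_0·∏_{j≠1}(α_1 − α_j) = 9·6 = 54 ≡ 10 (mod 11).
Step 5: correct position 1: c_1 = r_1 − e = 9 − 10 ≡ 10 (mod 11). Hence c = [10, 2, 4, 0, 1].
  Check: interpolating c through the α_i gives m(x) = 5 + 9·x (degree < 2) with m(α_i) = c_i for every i, so c is indeed a codeword.


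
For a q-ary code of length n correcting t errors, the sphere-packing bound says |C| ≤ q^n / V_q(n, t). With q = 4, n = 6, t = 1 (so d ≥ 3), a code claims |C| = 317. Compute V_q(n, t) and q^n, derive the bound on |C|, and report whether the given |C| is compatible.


V_q(n, t) = 19, q^n = 4096, Hamming bound = 215, |C| = 317 > bound (violated).

Step 1: Compute V_q(n, t) = Σ_{j=0}^1 C(n, j) (q−1)^j.
  j = 0: C(6,0)·(3)^0 = 1·1 = 1.
  j = 1: C(6,1)·(3)^1 = 6·3 = 18.
  V_q(n, t) = 1 + 18 = 19.
Step 2: q^n = 4^6 = 4096.
Step 3: Hamming bound ⌊q^n / V_q(n,t)⌋ = ⌊4096/19⌋ = 215.
Step 4: Compare |C| = 317 to 215: violated.
The claimed |C| lies above the Hamming bound, so no 4-ary code of length 6 with d ≥ 3 can have 317 codewords.


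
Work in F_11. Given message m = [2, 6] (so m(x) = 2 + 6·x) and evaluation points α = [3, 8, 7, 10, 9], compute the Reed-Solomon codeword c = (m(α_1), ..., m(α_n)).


c = [9, 6, 0, 7, 1]

Message polynomial: m(x) = 2 + 6·x (mod 11).
For each evaluation point α_i, compute m(α_i) mod 11:
  α_1 = 3: Horner steps 6 → 9, so m(3) = 9.
  α_2 = 8: Horner steps 6 → 6, so m(8) = 6.
  α_3 = 7: Horner steps 6 → 0, so m(7) = 0.
  α_4 = 10: Horner steps 6 → 7, so m(10) = 7.
  α_5 = 9: Horner steps 6 → 1, so m(9) = 1.
Codeword c = [9, 6, 0, 7, 1] ∈ F_11^5.


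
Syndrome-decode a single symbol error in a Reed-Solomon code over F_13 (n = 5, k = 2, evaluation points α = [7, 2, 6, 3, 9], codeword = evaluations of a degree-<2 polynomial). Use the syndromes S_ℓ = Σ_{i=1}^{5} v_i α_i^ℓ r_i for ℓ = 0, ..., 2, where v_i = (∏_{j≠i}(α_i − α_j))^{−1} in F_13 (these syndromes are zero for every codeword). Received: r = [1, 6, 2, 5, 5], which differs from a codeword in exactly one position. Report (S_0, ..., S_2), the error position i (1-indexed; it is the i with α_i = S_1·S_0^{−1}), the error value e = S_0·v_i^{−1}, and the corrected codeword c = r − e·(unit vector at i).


S = (9, 3, 1), error at position 5, error magnitude e = 6, c = [1, 6, 2, 5, 12].

Step 1: column multipliers v_i = (∏_{j≠i}(α_i − α_j))^{−1} mod 13.
  i = 1 (α = 7): (7−2)(7−6)(7−3)(7−9) = 5·1·4·(−2) = −40 ≡ 12, so v_1 = 12^{−1} = 12 (mod 13).
  i = 2 (α = 2): (2−7)(2−6)(2−3)(2−9) = (−5)·(−4)·(−1)·(−7) = 140 ≡ 10, so v_2 = 10^{−1} = 4 (mod 13).
  i = 3 (α = 6): (6−7)(6−2)(6−3)(6−9) = (−1)·4·3·(−3) = 36 ≡ 10, so v_3 = 10^{−1} = 4 (mod 13).
  i = 4 (α = 3): (3−7)(3−2)(3−6)(3−9) = (−4)·1·(−3)·(−6) = −72 ≡ 6, so v_4 = 6^{−1} = 11 (mod 13).
  i = 5 (α = 9): (9−7)(9−2)(9−6)(9−3) = 2·7·3·6 = 252 ≡ 5, so v_5 = 5^{−1} = 8 (mod 13).
  v = [12, 4, 4, 11, 8].
Step 2: syndromes of r = [1, 6, 2, 5, 5] (all sums mod 13).
  S_0 = Σ v_i r_i = 12·1 + 4·6 + 4·2 + 11·5 + 8·5 = 139 ≡ 9.
  S_1 = Σ v_i α_i r_i = 12·7·1 + 4·2·6 + 4·6·2 + 11·3·5 + 8·9·5 = 705 ≡ 3.
  α_i^2 mod 13 = [10, 4, 10, 9, 3].
  S_2 = Σ v_i α_i^2 r_i = 12·10·1 + 4·4·6 + 4·10·2 + 11·9·5 + 8·3·5 = 911 ≡ 1.
  S = (9, 3, 1) ≠ 0, so r is not a codeword (an error is present).
Step 3: locate the error. For a single error e at position i, S_ℓ = v_i·e·α_i^ℓ, so α_err = S_1/S_0.
  S_0^{−1} = 9^{−1} = 3 (mod 13), so α_err = 3·3 = 9 ≡ 9 = α_5. Error position i = 5.
  Consistency check: S_2/S_1 = 1·9 = 9 ≡ 9 = α_err ✓ (single-error assumption holds).
Step 4: error magnitude e = S_0/v_5 = S_0·∏_{j≠5}(α_5 − α_j) = 9·5 = 45 ≡ 6 (mod 13).
Step 5: correct position 5: c_5 = r_5 − e = 5 − 6 ≡ 12 (mod 13). Hence c = [1, 6, 2, 5, 12].
  Check: interpolating c through the α_i gives m(x) = 8 + 12·x (degree < 2) with m(α_i) = c_i for every i, so c is indeed a codeword.


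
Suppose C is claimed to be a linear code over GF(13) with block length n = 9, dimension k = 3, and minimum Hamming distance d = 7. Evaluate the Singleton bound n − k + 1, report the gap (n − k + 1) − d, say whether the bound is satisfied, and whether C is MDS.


Singleton RHS = n − k + 1 = 7, slack = 0, bound satisfied, MDS.

Singleton bound: d ≤ n − k + 1.
Here n = 9, k = 3, so n − k + 1 = 7.
Given d = 7, check d ≤ 7: YES.
Slack = (n − k + 1) − d = 0.
The code is MDS (slack = 0).
Description: the claimed parameters are [9, 3, 7]_13; such a code would be MDS (meets Singleton bound).


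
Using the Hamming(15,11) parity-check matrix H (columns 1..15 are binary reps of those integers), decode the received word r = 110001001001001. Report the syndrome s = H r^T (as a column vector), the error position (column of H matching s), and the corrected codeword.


s = (1, 1, 1, 1)^T, error position = 15, corrected codeword c = 110001001001000

Compute s = H r^T mod 2 one row at a time:
  s_1 = 0 + 1 + 0 + 0 + 1 + 0 + 0 + 1 = 3 ≡ 1 (mod 2).
  s_2 = 0 + 0 + 1 + 0 + 1 + 0 + 0 + 1 = 3 ≡ 1 (mod 2).
  s_3 = 1 + 0 + 1 + 0 + 0 + 0 + 0 + 1 = 3 ≡ 1 (mod 2).
  s_4 = 1 + 0 + 0 + 0 + 1 + 0 + 0 + 1 = 3 ≡ 1 (mod 2).
s = (1, 1, 1, 1)^T — this equals column 15 of H (binary 1111), so error is at position 15.
Correct: flip bit 15 of r = 110001001001001 to get c = 110001001001000.


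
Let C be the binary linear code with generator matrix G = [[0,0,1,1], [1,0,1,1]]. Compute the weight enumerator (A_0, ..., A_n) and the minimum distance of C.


Weight distribution: A_0 = 1, A_1 = 1, A_2 = 1, A_3 = 1. Minimum distance d = 1.

Enumerate all 2^2 = 4 messages m ∈ F_2^2.
For each, compute codeword c = mG in F_2^4, then tally its weight.
  m = 00 → c = 0000, weight = 0.
  m = 10 → c = 0011, weight = 2.
  m = 01 → c = 1011, weight = 3.
  m = 11 → c = 1000, weight = 1.
Tally weights:
  weight 0: 1 codewords.
  weight 1: 1 codewords.
  weight 2: 1 codewords.
  weight 3: 1 codewords.
Minimum distance d = smallest w > 0 with A_w > 0 = 1.
Sanity: Σ A_w = 4 = 2^2 = 4 ✓.


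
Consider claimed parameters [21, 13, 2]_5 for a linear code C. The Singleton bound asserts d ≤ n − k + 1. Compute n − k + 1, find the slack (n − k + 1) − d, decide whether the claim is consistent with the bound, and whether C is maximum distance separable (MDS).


Singleton RHS = n − k + 1 = 9, slack = 7, bound satisfied, not MDS.

Singleton bound: d ≤ n − k + 1.
Here n = 21, k = 13, so n − k + 1 = 9.
Given d = 2, check d ≤ 9: YES.
Slack = (n − k + 1) − d = 7.
The code is NOT MDS (slack = 7 > 0).
Description: the claimed parameters are [21, 13, 2]_5; such a code would be non-MDS.


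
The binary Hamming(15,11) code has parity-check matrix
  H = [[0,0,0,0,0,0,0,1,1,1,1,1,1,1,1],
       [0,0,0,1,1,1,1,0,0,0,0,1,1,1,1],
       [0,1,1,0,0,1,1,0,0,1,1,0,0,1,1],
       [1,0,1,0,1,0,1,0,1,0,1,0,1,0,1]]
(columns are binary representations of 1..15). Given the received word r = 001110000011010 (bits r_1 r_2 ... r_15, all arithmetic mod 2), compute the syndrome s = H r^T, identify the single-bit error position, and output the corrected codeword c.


s = (1, 0, 1, 1)^T, error position = 11, corrected codeword c = 001110000001010

Compute s = H r^T mod 2 one row at a time:
  s_1 = 0 + 0 + 0 + 1 + 1 + 0 + 1 + 0 = 3 ≡ 1 (mod 2).
  s_2 = 1 + 1 + 0 + 0 + 1 + 0 + 1 + 0 = 4 ≡ 0 (mod 2).
  s_3 = 0 + 1 + 0 + 0 + 0 + 1 + 1 + 0 = 3 ≡ 1 (mod 2).
  s_4 = 0 + 1 + 1 + 0 + 0 + 1 + 0 + 0 = 3 ≡ 1 (mod 2).
s = (1, 0, 1, 1)^T — this equals column 11 of H (binary 1011), so error is at position 11.
Correct: flip bit 11 of r = 001110000011010 to get c = 001110000001010.


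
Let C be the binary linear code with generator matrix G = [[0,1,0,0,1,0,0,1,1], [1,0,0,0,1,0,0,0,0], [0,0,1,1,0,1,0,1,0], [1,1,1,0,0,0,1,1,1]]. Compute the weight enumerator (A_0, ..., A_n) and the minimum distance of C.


Weight distribution: A_0 = 1, A_2 = 2, A_4 = 5, A_6 = 8. Minimum distance d = 2.

Enumerate all 2^4 = 16 messages m ∈ F_2^4.
For each, compute codeword c = mG in F_2^9, then tally its weight.
  m = 0000 → c = 000000000, weight = 0.
  m = 1000 → c = 010010011, weight = 4.
  m = 0100 → c = 100010000, weight = 2.
  m = 1100 → c = 110000011, weight = 4.
  m = 0010 → c = 001101010, weight = 4.
  m = 1010 → c = 011111001, weight = 6.
  m = 0110 → c = 101111010, weight = 6.
  m = 1110 → c = 111101001, weight = 6.
  m = 0001 → c = 111000111, weight = 6.
  m = 1001 → c = 101010100, weight = 4.
  m = 0101 → c = 011010111, weight = 6.
  m = 1101 → c = 001000100, weight = 2.
  m = 0011 → c = 110101101, weight = 6.
  m = 1011 → c = 100111110, weight = 6.
  m = 0111 → c = 010111101, weight = 6.
  m = 1111 → c = 000101110, weight = 4.
Tally weights:
  weight 0: 1 codewords.
  weight 2: 2 codewords.
  weight 4: 5 codewords.
  weight 6: 8 codewords.
Minimum distance d = smallest w > 0 with A_w > 0 = 2.
Sanity: Σ A_w = 16 = 2^4 = 16 ✓.


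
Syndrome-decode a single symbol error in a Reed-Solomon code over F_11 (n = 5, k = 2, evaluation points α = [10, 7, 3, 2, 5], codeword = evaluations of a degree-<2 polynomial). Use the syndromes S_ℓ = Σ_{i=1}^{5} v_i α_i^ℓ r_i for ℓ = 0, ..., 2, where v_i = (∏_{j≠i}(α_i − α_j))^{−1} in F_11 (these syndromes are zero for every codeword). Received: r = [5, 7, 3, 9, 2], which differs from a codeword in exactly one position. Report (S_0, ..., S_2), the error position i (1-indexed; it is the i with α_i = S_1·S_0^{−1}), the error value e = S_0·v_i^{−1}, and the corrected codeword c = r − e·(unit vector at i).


S = (6, 9, 8), error at position 2, error magnitude e = 6, c = [5, 1, 3, 9, 2].

Step 1: column multipliers v_i = (∏_{j≠i}(α_i − α_j))^{−1} mod 11.
  i = 1 (α = 10): (10−7)(10−3)(10−2)(10−5) = 3·7·8·5 = 840 ≡ 4, so v_1 = 4^{−1} = 3 (mod 11).
  i = 2 (α = 7): (7−10)(7−3)(7−2)(7−5) = (−3)·4·5·2 = −120 ≡ 1, so v_2 = 1^{−1} = 1 (mod 11).
  i = 3 (α = 3): (3−10)(3−7)(3−2)(3−5) = (−7)·(−4)·1·(−2) = −56 ≡ 10, so v_3 = 10^{−1} = 10 (mod 11).
  i = 4 (α = 2): (2−10)(2−7)(2−3)(2−5) = (−8)·(−5)·(−1)·(−3) = 120 ≡ 10, so v_4 = 10^{−1} = 10 (mod 11).
  i = 5 (α = 5): (5−10)(5−7)(5−3)(5−2) = (−5)·(−2)·2·3 = 60 ≡ 5, so v_5 = 5^{−1} = 9 (mod 11).
  v = [3, 1, 10, 10, 9].
Step 2: syndromes of r = [5, 7, 3, 9, 2] (all sums mod 11).
  S_0 = Σ v_i r_i = 3·5 + 1·7 + 10·3 + 10·9 + 9·2 = 160 ≡ 6.
  S_1 = Σ v_i α_i r_i = 3·10·5 + 1·7·7 + 10·3·3 + 10·2·9 + 9·5·2 = 559 ≡ 9.
  α_i^2 mod 11 = [1, 5, 9, 4, 3].
  S_2 = Σ v_i α_i^2 r_i = 3·1·5 + 1·5·7 + 10·9·3 + 10·4·9 + 9·3·2 = 734 ≡ 8.
  S = (6, 9, 8) ≠ 0, so r is not a codeword (an error is present).
Step 3: locate the error. For a single error e at position i, S_ℓ = v_i·e·α_i^ℓ, so α_err = S_1/S_0.
  S_0^{−1} = 6^{−1} = 2 (mod 11), so α_err = 9·2 = 18 ≡ 7 = α_2. Error position i = 2.
  Consistency check: S_2/S_1 = 8·5 = 40 ≡ 7 = α_err ✓ (single-error assumption holds).
Step 4: error magnitude e = S_0/v_2 = S_0·∏_{j≠2}(α_2 − α_j) = 6·1 = 6 ≡ 6 (mod 11).
Step 5: correct position 2: c_2 = r_2 − e = 7 − 6 ≡ 1 (mod 11). Hence c = [5, 1, 3, 9, 2].
  Check: interpolating c through the α_i gives m(x) = 10 + 5·x (degree < 2) with m(α_i) = c_i for every i, so c is indeed a codeword.


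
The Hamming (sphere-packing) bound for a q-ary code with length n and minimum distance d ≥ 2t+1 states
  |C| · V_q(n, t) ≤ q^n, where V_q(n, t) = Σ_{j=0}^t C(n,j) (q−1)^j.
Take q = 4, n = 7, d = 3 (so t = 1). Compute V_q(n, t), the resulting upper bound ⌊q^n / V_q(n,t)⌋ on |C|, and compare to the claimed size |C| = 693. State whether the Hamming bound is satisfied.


V_q(n, t) = 22, q^n = 16384, Hamming bound = 744, |C| = 693 ≤ bound (satisfied).

Step 1: Compute V_q(n, t) = Σ_{j=0}^1 C(n, j) (q−1)^j.
  j = 0: C(7,0)·(3)^0 = 1·1 = 1.
  j = 1: C(7,1)·(3)^1 = 7·3 = 21.
  V_q(n, t) = 1 + 21 = 22.
Step 2: q^n = 4^7 = 16384.
Step 3: Hamming bound ⌊q^n / V_q(n,t)⌋ = ⌊16384/22⌋ = 744.
Step 4: Compare |C| = 693 to 744: satisfied.
The claimed |C| lies below the Hamming bound.


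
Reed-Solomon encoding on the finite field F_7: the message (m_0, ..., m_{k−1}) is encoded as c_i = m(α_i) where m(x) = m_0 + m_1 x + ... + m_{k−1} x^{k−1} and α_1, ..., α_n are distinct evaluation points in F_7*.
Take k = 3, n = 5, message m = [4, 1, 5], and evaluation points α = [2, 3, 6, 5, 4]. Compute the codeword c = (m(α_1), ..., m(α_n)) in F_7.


c = [5, 3, 1, 1, 4]

Message polynomial: m(x) = 4 + 1·x + 5·x^2 (mod 7).
For each evaluation point α_i, compute m(α_i) mod 7:
  α_1 = 2: Horner steps 5 → 4 → 5, so m(2) = 5.
  α_2 = 3: Horner steps 5 → 2 → 3, so m(3) = 3.
  α_3 = 6: Horner steps 5 → 3 → 1, so m(6) = 1.
  α_4 = 5: Horner steps 5 → 5 → 1, so m(5) = 1.
  α_5 = 4: Horner steps 5 → 0 → 4, so m(4) = 4.
Codeword c = [5, 3, 1, 1, 4] ∈ F_7^5.


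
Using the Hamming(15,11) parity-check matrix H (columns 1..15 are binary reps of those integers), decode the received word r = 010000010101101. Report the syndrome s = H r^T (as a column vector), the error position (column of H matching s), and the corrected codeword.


s = (1, 1, 1, 0)^T, error position = 14, corrected codeword c = 010000010101111

Compute s = H r^T mod 2 one row at a time:
  s_1 = 1 + 0 + 1 + 0 + 1 + 1 + 0 + 1 = 5 ≡ 1 (mod 2).
  s_2 = 0 + 0 + 0 + 0 + 1 + 1 + 0 + 1 = 3 ≡ 1 (mod 2).
  s_3 = 1 + 0 + 0 + 0 + 1 + 0 + 0 + 1 = 3 ≡ 1 (mod 2).
  s_4 = 0 + 0 + 0 + 0 + 0 + 0 + 1 + 1 = 2 ≡ 0 (mod 2).
s = (1, 1, 1, 0)^T — this equals column 14 of H (binary 1110), so error is at position 14.
Correct: flip bit 14 of r = 010000010101101 to get c = 010000010101111.


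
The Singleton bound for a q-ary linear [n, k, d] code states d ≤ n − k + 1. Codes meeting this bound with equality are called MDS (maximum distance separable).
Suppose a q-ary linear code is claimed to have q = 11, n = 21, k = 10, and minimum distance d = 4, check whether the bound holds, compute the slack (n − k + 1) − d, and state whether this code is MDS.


Singleton RHS = n − k + 1 = 12, slack = 8, bound satisfied, not MDS.

Singleton bound: d ≤ n − k + 1.
Here n = 21, k = 10, so n − k + 1 = 12.
Given d = 4, check d ≤ 12: YES.
Slack = (n − k + 1) − d = 8.
The code is NOT MDS (slack = 8 > 0).
Description: the claimed parameters are [21, 10, 4]_11; such a code would be non-MDS.


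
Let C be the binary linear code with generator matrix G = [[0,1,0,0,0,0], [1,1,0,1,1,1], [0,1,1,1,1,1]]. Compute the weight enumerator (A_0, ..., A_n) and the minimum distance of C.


Weight distribution: A_0 = 1, A_1 = 1, A_2 = 1, A_3 = 1, A_4 = 2, A_5 = 2. Minimum distance d = 1.

Enumerate all 2^3 = 8 messages m ∈ F_2^3.
For each, compute codeword c = mG in F_2^6, then tally its weight.
  m = 000 → c = 000000, weight = 0.
  m = 100 → c = 010000, weight = 1.
  m = 010 → c = 110111, weight = 5.
  m = 110 → c = 100111, weight = 4.
  m = 001 → c = 011111, weight = 5.
  m = 101 → c = 001111, weight = 4.
  m = 011 → c = 101000, weight = 2.
  m = 111 → c = 111000, weight = 3.
Tally weights:
  weight 0: 1 codewords.
  weight 1: 1 codewords.
  weight 2: 1 codewords.
  weight 3: 1 codewords.
  weight 4: 2 codewords.
  weight 5: 2 codewords.
Minimum distance d = smallest w > 0 with A_w > 0 = 1.
Sanity: Σ A_w = 8 = 2^3 = 8 ✓.


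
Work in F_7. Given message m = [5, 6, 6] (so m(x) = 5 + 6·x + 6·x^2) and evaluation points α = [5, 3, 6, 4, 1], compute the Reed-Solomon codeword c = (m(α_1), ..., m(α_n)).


c = [3, 0, 5, 6, 3]

Message polynomial: m(x) = 5 + 6·x + 6·x^2 (mod 7).
For each evaluation point α_i, compute m(α_i) mod 7:
  α_1 = 5: Horner steps 6 → 1 → 3, so m(5) = 3.
  α_2 = 3: Horner steps 6 → 3 → 0, so m(3) = 0.
  α_3 = 6: Horner steps 6 → 0 → 5, so m(6) = 5.
  α_4 = 4: Horner steps 6 → 2 → 6, so m(4) = 6.
  α_5 = 1: Horner steps 6 → 5 → 3, so m(1) = 3.
Codeword c = [3, 0, 5, 6, 3] ∈ F_7^5.


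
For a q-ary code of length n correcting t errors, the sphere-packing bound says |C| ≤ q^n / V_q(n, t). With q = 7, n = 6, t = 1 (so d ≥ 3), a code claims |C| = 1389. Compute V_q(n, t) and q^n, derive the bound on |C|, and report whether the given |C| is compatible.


V_q(n, t) = 37, q^n = 117649, Hamming bound = 3179, |C| = 1389 ≤ bound (satisfied).

Step 1: Compute V_q(n, t) = Σ_{j=0}^1 C(n, j) (q−1)^j.
  j = 0: C(6,0)·(6)^0 = 1·1 = 1.
  j = 1: C(6,1)·(6)^1 = 6·6 = 36.
  V_q(n, t) = 1 + 36 = 37.
Step 2: q^n = 7^6 = 117649.
Step 3: Hamming bound ⌊q^n / V_q(n,t)⌋ = ⌊117649/37⌋ = 3179.
Step 4: Compare |C| = 1389 to 3179: satisfied.
The claimed |C| lies below the Hamming bound.


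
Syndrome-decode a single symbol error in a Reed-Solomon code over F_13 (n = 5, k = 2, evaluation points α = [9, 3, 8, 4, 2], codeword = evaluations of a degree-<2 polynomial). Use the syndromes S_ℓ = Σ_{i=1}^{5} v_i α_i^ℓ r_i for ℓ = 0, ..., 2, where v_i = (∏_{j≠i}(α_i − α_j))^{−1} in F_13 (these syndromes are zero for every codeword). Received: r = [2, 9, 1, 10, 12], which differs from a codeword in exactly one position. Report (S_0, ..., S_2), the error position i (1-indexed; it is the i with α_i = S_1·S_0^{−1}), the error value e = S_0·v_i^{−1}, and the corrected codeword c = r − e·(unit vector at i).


S = (5, 10, 7), error at position 5, error magnitude e = 4, c = [2, 9, 1, 10, 8].

Step 1: column multipliers v_i = (∏_{j≠i}(α_i − α_j))^{−1} mod 13.
  i = 1 (α = 9): (9−3)(9−8)(9−4)(9−2) = 6·1·5·7 = 210 ≡ 2, so v_1 = 2^{−1} = 7 (mod 13).
  i = 2 (α = 3): (3−9)(3−8)(3−4)(3−2) = (−6)·(−5)·(−1)·1 = −30 ≡ 9, so v_2 = 9^{−1} = 3 (mod 13).
  i = 3 (α = 8): (8−9)(8−3)(8−4)(8−2) = (−1)·5·4·6 = −120 ≡ 10, so v_3 = 10^{−1} = 4 (mod 13).
  i = 4 (α = 4): (4−9)(4−3)(4−8)(4−2) = (−5)·1·(−4)·2 = 40 ≡ 1, so v_4 = 1^{−1} = 1 (mod 13).
  i = 5 (α = 2): (2−9)(2−3)(2−8)(2−4) = (−7)·(−1)·(−6)·(−2) = 84 ≡ 6, so v_5 = 6^{−1} = 11 (mod 13).
  v = [7, 3, 4, 1, 11].
Step 2: syndromes of r = [2, 9, 1, 10, 12] (all sums mod 13).
  S_0 = Σ v_i r_i = 7·2 + 3·9 + 4·1 + 1·10 + 11·12 = 187 ≡ 5.
  S_1 = Σ v_i α_i r_i = 7·9·2 + 3·3·9 + 4·8·1 + 1·4·10 + 11·2·12 = 543 ≡ 10.
  α_i^2 mod 13 = [3, 9, 12, 3, 4].
  S_2 = Σ v_i α_i^2 r_i = 7·3·2 + 3·9·9 + 4·12·1 + 1·3·10 + 11·4·12 = 891 ≡ 7.
  S = (5, 10, 7) ≠ 0, so r is not a codeword (an error is present).
Step 3: locate the error. For a single error e at position i, S_ℓ = v_i·e·α_i^ℓ, so α_err = S_1/S_0.
  S_0^{−1} = 5^{−1} = 8 (mod 13), so α_err = 10·8 = 80 ≡ 2 = α_5. Error position i = 5.
  Consistency check: S_2/S_1 = 7·4 = 28 ≡ 2 = α_err ✓ (single-error assumption holds).
Step 4: error magnitude e = S_0/v_5 = S_0·∏_{j≠5}(α_5 − α_j) = 5·6 = 30 ≡ 4 (mod 13).
Step 5: correct position 5: c_5 = r_5 − e = 12 − 4 ≡ 8 (mod 13). Hence c = [2, 9, 1, 10, 8].
  Check: interpolating c through the α_i gives m(x) = 6 + 1·x (degree < 2) with m(α_i) = c_i for every i, so c is indeed a codeword.


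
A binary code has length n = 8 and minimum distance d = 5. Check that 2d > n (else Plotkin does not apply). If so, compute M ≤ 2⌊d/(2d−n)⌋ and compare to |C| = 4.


Plotkin bound M ≤ 4; given |C| = 4 ≤ bound (satisfied).

Check applicability: 2d = 10, n = 8.
2d − n = 2 > 0, so Plotkin applies.
Compute d/(2d−n) = 5/2 ≈ 2.5000.
⌊d/(2d−n)⌋ = 2.
Plotkin bound: M ≤ 2·2 = 4.
Given |C| = 4, check: satisfied.
This |C| is at the Plotkin bound.


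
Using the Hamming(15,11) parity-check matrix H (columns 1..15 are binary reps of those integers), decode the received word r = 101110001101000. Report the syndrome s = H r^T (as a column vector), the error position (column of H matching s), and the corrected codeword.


s = (1, 1, 0, 0)^T, error position = 12, corrected codeword c = 101110001100000

Compute s = H r^T mod 2 one row at a time:
  s_1 = 0 + 1 + 1 + 0 + 1 + 0 + 0 + 0 = 3 ≡ 1 (mod 2).
  s_2 = 1 + 1 + 0 + 0 + 1 + 0 + 0 + 0 = 3 ≡ 1 (mod 2).
  s_3 = 0 + 1 + 0 + 0 + 1 + 0 + 0 + 0 = 2 ≡ 0 (mod 2).
  s_4 = 1 + 1 + 1 + 0 + 1 + 0 + 0 + 0 = 4 ≡ 0 (mod 2).
s = (1, 1, 0, 0)^T — this equals column 12 of H (binary 1100), so error is at position 12.
Correct: flip bit 12 of r = 101110001101000 to get c = 101110001100000.


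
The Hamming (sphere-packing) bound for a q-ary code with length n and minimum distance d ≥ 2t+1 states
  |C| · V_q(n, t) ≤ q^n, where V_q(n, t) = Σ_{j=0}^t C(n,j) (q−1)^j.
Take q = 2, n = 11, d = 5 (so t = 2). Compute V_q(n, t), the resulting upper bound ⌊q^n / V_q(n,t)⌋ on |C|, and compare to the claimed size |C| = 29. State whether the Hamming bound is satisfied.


V_q(n, t) = 67, q^n = 2048, Hamming bound = 30, |C| = 29 ≤ bound (satisfied).

Step 1: Compute V_q(n, t) = Σ_{j=0}^2 C(n, j) (q−1)^j.
  j = 0: C(11,0)·(1)^0 = 1·1 = 1.
  j = 1: C(11,1)·(1)^1 = 11·1 = 11.
  j = 2: C(11,2)·(1)^2 = 55·1 = 55.
  V_q(n, t) = 1 + 11 + 55 = 67.
Step 2: q^n = 2^11 = 2048.
Step 3: Hamming bound ⌊q^n / V_q(n,t)⌋ = ⌊2048/67⌋ = 30.
Step 4: Compare |C| = 29 to 30: satisfied.
The claimed |C| lies below the Hamming bound.


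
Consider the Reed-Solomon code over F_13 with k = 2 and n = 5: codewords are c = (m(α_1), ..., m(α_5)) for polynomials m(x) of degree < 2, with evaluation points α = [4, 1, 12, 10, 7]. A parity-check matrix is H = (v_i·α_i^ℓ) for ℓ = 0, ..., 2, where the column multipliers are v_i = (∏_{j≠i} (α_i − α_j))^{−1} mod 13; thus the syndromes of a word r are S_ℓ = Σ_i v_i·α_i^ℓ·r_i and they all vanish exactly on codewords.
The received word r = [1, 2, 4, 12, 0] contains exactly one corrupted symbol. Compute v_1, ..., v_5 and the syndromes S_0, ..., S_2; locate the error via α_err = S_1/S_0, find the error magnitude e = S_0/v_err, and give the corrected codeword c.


S = (4, 9, 4), error at position 3, error magnitude e = 10, c = [1, 2, 7, 12, 0].

Step 1: column multipliers v_i = (∏_{j≠i}(α_i − α_j))^{−1} mod 13.
  i = 1 (α = 4): (4−1)(4−12)(4−10)(4−7) = 3·(−8)·(−6)·(−3) = −432 ≡ 10, so v_1 = 10^{−1} = 4 (mod 13).
  i = 2 (α = 1): (1−4)(1−12)(1−10)(1−7) = (−3)·(−11)·(−9)·(−6) = 1782 ≡ 1, so v_2 = 1^{−1} = 1 (mod 13).
  i = 3 (α = 12): (12−4)(12−1)(12−10)(12−7) = 8·11·2·5 = 880 ≡ 9, so v_3 = 9^{−1} = 3 (mod 13).
  i = 4 (α = 10): (10−4)(10−1)(10−12)(10−7) = 6·9·(−2)·3 = −324 ≡ 1, so v_4 = 1^{−1} = 1 (mod 13).
  i = 5 (α = 7): (7−4)(7−1)(7−12)(7−10) = 3·6·(−5)·(−3) = 270 ≡ 10, so v_5 = 10^{−1} = 4 (mod 13).
  v = [4, 1, 3, 1, 4].
Step 2: syndromes of r = [1, 2, 4, 12, 0] (all sums mod 13).
  S_0 = Σ v_i r_i = 4·1 + 1·2 + 3·4 + 1·12 + 4·0 = 30 ≡ 4.
  S_1 = Σ v_i α_i r_i = 4·4·1 + 1·1·2 + 3·12·4 + 1·10·12 + 4·7·0 = 282 ≡ 9.
  α_i^2 mod 13 = [3, 1, 1, 9, 10].
  S_2 = Σ v_i α_i^2 r_i = 4·3·1 + 1·1·2 + 3·1·4 + 1·9·12 + 4·10·0 = 134 ≡ 4.
  S = (4, 9, 4) ≠ 0, so r is not a codeword (an error is present).
Step 3: locate the error. For a single error e at position i, S_ℓ = v_i·e·α_i^ℓ, so α_err = S_1/S_0.
  S_0^{−1} = 4^{−1} = 10 (mod 13), so α_err = 9·10 = 90 ≡ 12 = α_3. Error position i = 3.
  Consistency check: S_2/S_1 = 4·3 = 12 ≡ 12 = α_err ✓ (single-error assumption holds).
Step 4: error magnitude e = S_0/v_3 = S_0·∏_{j≠3}(α_3 − α_j) = 4·9 = 36 ≡ 10 (mod 13).
Step 5: correct position 3: c_3 = r_3 − e = 4 − 10 ≡ 7 (mod 13). Hence c = [1, 2, 7, 12, 0].
  Check: interpolating c through the α_i gives m(x) = 11 + 4·x (degree < 2) with m(α_i) = c_i for every i, so c is indeed a codeword.


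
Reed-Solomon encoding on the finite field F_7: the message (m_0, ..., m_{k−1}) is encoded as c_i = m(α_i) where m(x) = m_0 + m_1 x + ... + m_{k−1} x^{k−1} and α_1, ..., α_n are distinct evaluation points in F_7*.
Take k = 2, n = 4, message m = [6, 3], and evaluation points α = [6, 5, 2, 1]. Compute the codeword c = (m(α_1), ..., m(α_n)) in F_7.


c = [3, 0, 5, 2]

Message polynomial: m(x) = 6 + 3·x (mod 7).
For each evaluation point α_i, compute m(α_i) mod 7:
  α_1 = 6: Horner steps 3 → 3, so m(6) = 3.
  α_2 = 5: Horner steps 3 → 0, so m(5) = 0.
  α_3 = 2: Horner steps 3 → 5, so m(2) = 5.
  α_4 = 1: Horner steps 3 → 2, so m(1) = 2.
Codeword c = [3, 0, 5, 2] ∈ F_7^4.


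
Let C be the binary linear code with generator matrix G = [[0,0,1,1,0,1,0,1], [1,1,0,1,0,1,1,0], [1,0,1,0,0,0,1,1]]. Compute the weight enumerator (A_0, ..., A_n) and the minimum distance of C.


Weight distribution: A_0 = 1, A_1 = 1, A_4 = 3, A_5 = 3. Minimum distance d = 1.

Enumerate all 2^3 = 8 messages m ∈ F_2^3.
For each, compute codeword c = mG in F_2^8, then tally its weight.
  m = 000 → c = 00000000, weight = 0.
  m = 100 → c = 00110101, weight = 4.
  m = 010 → c = 11010110, weight = 5.
  m = 110 → c = 11100011, weight = 5.
  m = 001 → c = 10100011, weight = 4.
  m = 101 → c = 10010110, weight = 4.
  m = 011 → c = 01110101, weight = 5.
  m = 111 → c = 01000000, weight = 1.
Tally weights:
  weight 0: 1 codewords.
  weight 1: 1 codewords.
  weight 4: 3 codewords.
  weight 5: 3 codewords.
Minimum distance d = smallest w > 0 with A_w > 0 = 1.
Sanity: Σ A_w = 8 = 2^3 = 8 ✓.


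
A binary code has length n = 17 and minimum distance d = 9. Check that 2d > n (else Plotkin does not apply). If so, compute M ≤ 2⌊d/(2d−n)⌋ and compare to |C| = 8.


Plotkin bound M ≤ 18; given |C| = 8 ≤ bound (satisfied).

Check applicability: 2d = 18, n = 17.
2d − n = 1 > 0, so Plotkin applies.
Compute d/(2d−n) = 9/1 ≈ 9.0000.
⌊d/(2d−n)⌋ = 9.
Plotkin bound: M ≤ 2·9 = 18.
Given |C| = 8, check: satisfied.
This |C| is below the Plotkin bound.


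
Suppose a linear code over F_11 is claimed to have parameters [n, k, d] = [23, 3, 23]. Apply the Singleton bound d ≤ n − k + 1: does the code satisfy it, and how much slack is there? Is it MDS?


Singleton RHS = n − k + 1 = 21, slack = -2, bound violated (no such code; not MDS).

Singleton bound: d ≤ n − k + 1.
Here n = 23, k = 3, so n − k + 1 = 21.
Given d = 23, check d ≤ 21: NO.
Slack = (n − k + 1) − d = -2.
The slack is negative: d = 23 exceeds n − k + 1 = 21 by 2, so the Singleton bound is violated and no linear [23, 3, 23]_11 code can exist. In particular it is not MDS (MDS requires d = n − k + 1 exactly).
Description: the claimed parameters are [23, 3, 23]_11; such a code would be impossible (violates the Singleton bound).


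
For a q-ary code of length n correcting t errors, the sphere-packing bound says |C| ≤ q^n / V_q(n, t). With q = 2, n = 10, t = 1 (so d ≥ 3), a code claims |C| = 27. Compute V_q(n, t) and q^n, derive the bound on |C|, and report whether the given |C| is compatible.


V_q(n, t) = 11, q^n = 1024, Hamming bound = 93, |C| = 27 ≤ bound (satisfied).

Step 1: Compute V_q(n, t) = Σ_{j=0}^1 C(n, j) (q−1)^j.
  j = 0: C(10,0)·(1)^0 = 1·1 = 1.
  j = 1: C(10,1)·(1)^1 = 10·1 = 10.
  V_q(n, t) = 1 + 10 = 11.
Step 2: q^n = 2^10 = 1024.
Step 3: Hamming bound ⌊q^n / V_q(n,t)⌋ = ⌊1024/11⌋ = 93.
Step 4: Compare |C| = 27 to 93: satisfied.
The claimed |C| lies below the Hamming bound.


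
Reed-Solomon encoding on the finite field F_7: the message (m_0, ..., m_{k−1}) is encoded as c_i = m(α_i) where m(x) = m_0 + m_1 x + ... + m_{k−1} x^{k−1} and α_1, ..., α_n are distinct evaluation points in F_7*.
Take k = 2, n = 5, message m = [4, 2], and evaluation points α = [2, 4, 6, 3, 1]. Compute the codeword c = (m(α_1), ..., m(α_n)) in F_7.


c = [1, 5, 2, 3, 6]

Message polynomial: m(x) = 4 + 2·x (mod 7).
For each evaluation point α_i, compute m(α_i) mod 7:
  α_1 = 2: Horner steps 2 → 1, so m(2) = 1.
  α_2 = 4: Horner steps 2 → 5, so m(4) = 5.
  α_3 = 6: Horner steps 2 → 2, so m(6) = 2.
  α_4 = 3: Horner steps 2 → 3, so m(3) = 3.
  α_5 = 1: Horner steps 2 → 6, so m(1) = 6.
Codeword c = [1, 5, 2, 3, 6] ∈ F_7^5.
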